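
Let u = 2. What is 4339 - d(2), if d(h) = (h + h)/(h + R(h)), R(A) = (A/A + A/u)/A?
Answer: 13013/3 ≈ 4337.7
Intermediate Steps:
R(A) = (1 + A/2)/A (R(A) = (A/A + A/2)/A = (1 + A*(½))/A = (1 + A/2)/A)
d(h) = 2*h/(h + (2 + h)/(2*h)) (d(h) = (h + h)/(h + (2 + h)/(2*h)) = (2*h)/(h + (2 + h)/(2*h)) = 2*h/(h + (2 + h)/(2*h)))
4339 - d(2) = 4339 - 4*2²/(2 + 2 + 2*2²) = 4339 - 4*4/(2 + 2 + 2*4) = 4339 - 4*4/(2 + 2 + 8) = 4339 - 4*4/12 = 4339 - 1*4/3 = 4339 - 4/3 = 13013/3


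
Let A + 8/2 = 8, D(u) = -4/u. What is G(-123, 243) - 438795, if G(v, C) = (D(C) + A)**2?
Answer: -25909468931/59049 ≈ -4.3878e+5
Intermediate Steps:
A = 4 (A = -4 + 8 = 4)
G(v, C) = (4 - 4/C)**2 (G(v, C) = (-4/C + 4)**2 = (4 - 4/C)**2)
G(-123, 243) - 438795 = 16*(-1 + 243)**2/243**2 - 438795 = 16*(1/59049)*242**2 - 438795 = 16*(1/59049)*58564 - 438795 = 937024/59049 - 438795 = -25909468931/59049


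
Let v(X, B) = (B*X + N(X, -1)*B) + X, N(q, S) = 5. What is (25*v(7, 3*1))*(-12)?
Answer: -12900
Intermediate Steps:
v(X, B) = X + 5*B + B*X (v(X, B) = (B*X + 5*B) + X = (5*B + B*X) + X = X + 5*B + B*X)
(25*v(7, 3*1))*(-12) = (25*(7 + 5*(3*1) + (3*1)*7))*(-12) = (25*(7 + 5*3 + 3*7))*(-12) = (25*(7 + 15 + 21))*(-12) = (25*43)*(-12) = 1075*(-12) = -12900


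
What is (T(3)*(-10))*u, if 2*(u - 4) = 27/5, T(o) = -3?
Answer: 201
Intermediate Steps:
u = 67/10 (u = 4 + (27/5)/2 = 4 + (27*(⅕))/2 = 4 + (½)*(27/5) = 4 + 27/10 = 67/10 ≈ 6.7000)
(T(3)*(-10))*u = -3*(-10)*(67/10) = 30*(67/10) = 201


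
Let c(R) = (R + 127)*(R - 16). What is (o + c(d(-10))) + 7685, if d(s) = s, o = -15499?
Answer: -10856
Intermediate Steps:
c(R) = (-16 + R)*(127 + R) (c(R) = (127 + R)*(-16 + R) = (-16 + R)*(127 + R))
(o + c(d(-10))) + 7685 = (-15499 + (-2032 + (-10)**2 + 111*(-10))) + 7685 = (-15499 + (-2032 + 100 - 1110)) + 7685 = (-15499 - 3042) + 7685 = -18541 + 7685 = -10856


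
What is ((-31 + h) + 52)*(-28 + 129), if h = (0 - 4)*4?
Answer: 505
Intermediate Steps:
h = -16 (h = -4*4 = -16)
((-31 + h) + 52)*(-28 + 129) = ((-31 - 16) + 52)*(-28 + 129) = (-47 + 52)*101 = 5*101 = 505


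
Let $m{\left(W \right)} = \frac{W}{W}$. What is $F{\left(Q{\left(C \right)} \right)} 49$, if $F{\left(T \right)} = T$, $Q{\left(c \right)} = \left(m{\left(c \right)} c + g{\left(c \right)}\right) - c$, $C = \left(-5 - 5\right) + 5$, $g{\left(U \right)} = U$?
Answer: $-245$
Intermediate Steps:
$m{\left(W \right)} = 1$
$C = -5$ ($C = -10 + 5 = -5$)
$Q{\left(c \right)} = c$ ($Q{\left(c \right)} = \left(1 c + c\right) - c = \left(c + c\right) - c = 2 c - c = c$)
$F{\left(Q{\left(C \right)} \right)} 49 = \left(-5\right) 49 = -245$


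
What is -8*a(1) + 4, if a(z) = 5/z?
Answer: -36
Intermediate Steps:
-8*a(1) + 4 = -40/1 + 4 = -40 + 4 = -36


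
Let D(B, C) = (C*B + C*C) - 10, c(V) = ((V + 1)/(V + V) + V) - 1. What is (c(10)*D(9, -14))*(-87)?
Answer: -49851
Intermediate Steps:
c(V) = -1 + V + (1 + V)/(2*V) (c(V) = ((1 + V)/((2*V)) + V) - 1 = ((1 + V)*(1/(2*V)) + V) - 1 = ((1 + V)/(2*V) + V) - 1 = (V + (1 + V)/(2*V)) - 1 = -1 + V + (1 + V)/(2*V))
D(B, C) = -10 + C**2 + B*C (D(B, C) = (B*C + C**2) - 10 = (C**2 + B*C) - 10 = -10 + C**2 + B*C)
(c(10)*D(9, -14))*(-87) = ((-1/2 + 10 + (1/2)/10)*(-10 + (-14)**2 + 9*(-14)))*(-87) = ((-1/2 + 10 + (1/2)*(1/10))*(-10 + 196 - 126))*(-87) = ((-1/2 + 10 + 1/20)*60)*(-87) = ((191/20)*60)*(-87) = 573*(-87) = -49851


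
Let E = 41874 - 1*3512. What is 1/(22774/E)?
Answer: 19181/11387 ≈ 1.6845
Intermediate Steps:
E = 38362 (E = 41874 - 3512 = 38362)
1/(22774/E) = 1/(22774/38362) = 1/(22774*(1/38362)) = 1/(11387/19181) = 19181/11387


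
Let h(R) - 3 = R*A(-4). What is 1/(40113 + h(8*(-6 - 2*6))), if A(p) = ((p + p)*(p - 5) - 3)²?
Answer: -1/645468 ≈ -1.5493e-6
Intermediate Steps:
A(p) = (-3 + 2*p*(-5 + p))² (A(p) = ((2*p)*(-5 + p) - 3)² = (2*p*(-5 + p) - 3)² = (-3 + 2*p*(-5 + p))²)
h(R) = 3 + 4761*R (h(R) = 3 + R*(3 - 2*(-4)² + 10*(-4))² = 3 + R*(3 - 2*16 - 40)² = 3 + R*(3 - 32 - 40)² = 3 + R*(-69)² = 3 + R*4761 = 3 + 4761*R)
1/(40113 + h(8*(-6 - 2*6))) = 1/(40113 + (3 + 4761*(8*(-6 - 2*6)))) = 1/(40113 + (3 + 4761*(8*(-6 - 12)))) = 1/(40113 + (3 + 4761*(8*(-18)))) = 1/(40113 + (3 + 4761*(-144))) = 1/(40113 + (3 - 685584)) = 1/(40113 - 685581) = 1/(-645468) = -1/645468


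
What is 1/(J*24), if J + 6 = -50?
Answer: -1/1344 ≈ -0.00074405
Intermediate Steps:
J = -56 (J = -6 - 50 = -56)
1/(J*24) = 1/(-56*24) = 1/(-1344) = -1/1344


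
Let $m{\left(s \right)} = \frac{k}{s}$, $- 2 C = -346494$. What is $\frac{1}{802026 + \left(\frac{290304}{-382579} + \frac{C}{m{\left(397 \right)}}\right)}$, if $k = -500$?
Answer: $\frac{191289500}{127105583761839} \approx 1.505 \cdot 10^{-6}$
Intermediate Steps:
$C = 173247$ ($C = \left(- \frac{1}{2}\right) \left(-346494\right) = 173247$)
$m{\left(s \right)} = - \frac{500}{s}$
$\frac{1}{802026 + \left(\frac{290304}{-382579} + \frac{C}{m{\left(397 \right)}}\right)} = \frac{1}{802026 + \left(\frac{290304}{-382579} + \frac{173247}{\left(-500\right) \frac{1}{397}}\right)} = \frac{1}{802026 + \left(290304 \left(- \frac{1}{382579}\right) + \frac{173247}{\left(-500\right) \frac{1}{397}}\right)} = \frac{1}{802026 + \left(- \frac{290304}{382579} + \frac{173247}{- \frac{500}{397}}\right)} = \frac{1}{802026 + \left(- \frac{290304}{382579} + 173247 \left(- \frac{397}{500}\right)\right)} = \frac{1}{802026 - \frac{26313568765161}{191289500}} = \frac{1}{\frac{127105583761839}{191289500}} = \frac{191289500}{127105583761839}$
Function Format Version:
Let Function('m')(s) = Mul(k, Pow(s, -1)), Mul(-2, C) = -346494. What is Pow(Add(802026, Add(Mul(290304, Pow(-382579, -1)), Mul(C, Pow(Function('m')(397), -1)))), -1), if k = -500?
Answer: Rational(191289500, 127105583761839) ≈ 1.5050e-6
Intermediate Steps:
C = 173247 (C = Mul(Rational(-1, 2), -346494) = 173247)
Function('m')(s) = Mul(-500, Pow(s, -1))
Pow(Add(802026, Add(Mul(290304, Pow(-382579, -1)), Mul(C, Pow(Function('m')(397), -1)))), -1) = Pow(Add(802026, Add(Mul(290304, Pow(-382579, -1)), Mul(173247, Pow(Mul(-500, Pow(397, -1)), -1)))), -1) = Pow(Add(802026, Add(Mul(290304, Rational(-1, 382579)), Mul(173247, Pow(Mul(-500, Rational(1, 397)), -1)))), -1) = Pow(Add(802026, Add(Rational(-290304, 382579), Mul(173247, Pow(Rational(-500, 397), -1)))), -1) = Pow(Add(802026, Add(Rational(-290304, 382579), Mul(173247, Rational(-397, 500)))), -1) = Pow(Add(802026, Add(Rational(-290304, 382579), Rational(-68779059, 500))), -1) = Pow(Add(802026, Rational(-26313568765161, 191289500)), -1) = Pow(Rational(127105583761839, 191289500), -1) = Rational(191289500, 127105583761839)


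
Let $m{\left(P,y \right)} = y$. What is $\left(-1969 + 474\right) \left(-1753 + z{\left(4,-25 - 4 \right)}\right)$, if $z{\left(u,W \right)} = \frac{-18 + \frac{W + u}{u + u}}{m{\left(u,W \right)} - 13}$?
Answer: $\frac{880314305}{336} \approx 2.62 \cdot 10^{6}$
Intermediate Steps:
$z{\left(u,W \right)} = \frac{-18 + \frac{W + u}{2 u}}{-13 + W}$ ($z{\left(u,W \right)} = \frac{-18 + \frac{W + u}{u + u}}{W - 13} = \frac{-18 + \frac{W + u}{2 u}}{-13 + W}$)
$\left(-1969 + 474\right) \left(-1753 + z{\left(4,-25 - 4 \right)}\right) = \left(-1969 + 474\right) \left(-1753 + \frac{\left(-25 - 4\right) - 140}{2 \cdot 4 \left(-13 - 29\right)}\right) = - 1495 \left(-1753 + \frac{1}{2} \cdot \frac{1}{4} \frac{1}{-13 - 29} \left(-29 - 140\right)\right) = - 1495 \left(-1753 + \frac{1}{2} \cdot \frac{1}{4} \frac{1}{-42} \left(-169\right)\right) = - 1495 \left(-1753 + \frac{1}{2} \cdot \frac{1}{4} \left(- \frac{1}{42}\right) \left(-169\right)\right) = - 1495 \left(-1753 + \frac{169}{336}\right) = \left(-1495\right) \left(- \frac{588839}{336}\right) = \frac{880314305}{336}$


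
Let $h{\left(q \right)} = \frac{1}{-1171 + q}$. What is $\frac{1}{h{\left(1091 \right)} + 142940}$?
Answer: $\frac{80}{11435199} \approx 6.9959 \cdot 10^{-6}$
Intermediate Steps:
$\frac{1}{h{\left(1091 \right)} + 142940} = \frac{1}{\frac{1}{-1171 + 1091} + 142940} = \frac{1}{\frac{1}{-80} + 142940} = \frac{1}{- \frac{1}{80} + 142940} = \frac{1}{\frac{11435199}{80}} = \frac{80}{11435199}$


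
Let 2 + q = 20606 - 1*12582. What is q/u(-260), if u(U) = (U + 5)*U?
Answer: 1337/11050 ≈ 0.12100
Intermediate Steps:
u(U) = U*(5 + U) (u(U) = (5 + U)*U = U*(5 + U))
q = 8022 (q = -2 + (20606 - 1*12582) = -2 + (20606 - 12582) = -2 + 8024 = 8022)
q/u(-260) = 8022/((-260*(5 - 260))) = 8022/((-260*(-255))) = 8022/66300 = 8022*(1/66300) = 1337/11050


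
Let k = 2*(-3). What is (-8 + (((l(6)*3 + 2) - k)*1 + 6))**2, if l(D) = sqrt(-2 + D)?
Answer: 144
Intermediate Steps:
k = -6
(-8 + (((l(6)*3 + 2) - k)*1 + 6))**2 = (-8 + (((sqrt(-2 + 6)*3 + 2) - 1*(-6))*1 + 6))**2 = (-8 + (((sqrt(4)*3 + 2) + 6)*1 + 6))**2 = (-8 + (((2*3 + 2) + 6)*1 + 6))**2 = (-8 + (((6 + 2) + 6)*1 + 6))**2 = (-8 + ((8 + 6)*1 + 6))**2 = (-8 + (14*1 + 6))**2 = (-8 + (14 + 6))**2 = (-8 + 20)**2 = 12**2 = 144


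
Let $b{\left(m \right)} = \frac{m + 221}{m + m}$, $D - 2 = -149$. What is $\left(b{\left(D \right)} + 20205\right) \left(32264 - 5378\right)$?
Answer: $\frac{26618018276}{49} \approx 5.4322 \cdot 10^{8}$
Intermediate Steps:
$D = -147$ ($D = 2 - 149 = -147$)
$b{\left(m \right)} = \frac{221 + m}{2 m}$
$\left(b{\left(D \right)} + 20205\right) \left(32264 - 5378\right) = \left(\frac{221 - 147}{2 \left(-147\right)} + 20205\right) \left(32264 - 5378\right) = \left(\frac{1}{2} \left(- \frac{1}{147}\right) 74 + 20205\right) 26886 = \left(- \frac{37}{147} + 20205\right) 26886 = \frac{2970098}{147} \cdot 26886 = \frac{26618018276}{49}$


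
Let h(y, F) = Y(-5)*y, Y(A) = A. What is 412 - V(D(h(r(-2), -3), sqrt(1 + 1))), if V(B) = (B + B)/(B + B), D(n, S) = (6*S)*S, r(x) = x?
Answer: 411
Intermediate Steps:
h(y, F) = -5*y
D(n, S) = 6*S**2
V(B) = 1 (V(B) = (2*B)/((2*B)) = (2*B)*(1/(2*B)) = 1)
412 - V(D(h(r(-2), -3), sqrt(1 + 1))) = 412 - 1*1 = 412 - 1 = 411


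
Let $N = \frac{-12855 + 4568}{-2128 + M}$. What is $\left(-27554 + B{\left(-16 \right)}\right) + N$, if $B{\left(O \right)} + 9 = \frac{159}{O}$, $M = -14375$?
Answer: $- \frac{7280446409}{264048} \approx -27572.0$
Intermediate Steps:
$B{\left(O \right)} = -9 + \frac{159}{O}$
$N = \frac{8287}{16503}$ ($N = \frac{-12855 + 4568}{-2128 - 14375} = - \frac{8287}{-16503} = \left(-8287\right) \left(- \frac{1}{16503}\right) = \frac{8287}{16503} \approx 0.50215$)
$\left(-27554 + B{\left(-16 \right)}\right) + N = \left(-27554 + \left(-9 + \frac{159}{-16}\right)\right) + \frac{8287}{16503} = \left(-27554 + \left(-9 + 159 \left(- \frac{1}{16}\right)\right)\right) + \frac{8287}{16503} = \left(-27554 - \frac{303}{16}\right) + \frac{8287}{16503} = - \frac{441167}{16} + \frac{8287}{16503} = - \frac{7280446409}{264048}$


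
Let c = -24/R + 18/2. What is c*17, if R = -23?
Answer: 3927/23 ≈ 170.74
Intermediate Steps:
c = 231/23 (c = -24/(-23) + 18/2 = -24*(-1/23) + 18*(½) = 24/23 + 9 = 231/23 ≈ 10.043)
c*17 = (231/23)*17 = 3927/23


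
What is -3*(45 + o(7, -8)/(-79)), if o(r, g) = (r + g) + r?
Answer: -10647/79 ≈ -134.77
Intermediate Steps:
o(r, g) = g + 2*r (o(r, g) = (g + r) + r = g + 2*r)
-3*(45 + o(7, -8)/(-79)) = -3*(45 + (-8 + 2*7)/(-79)) = -3*(45 + (-8 + 14)*(-1/79)) = -3*(45 + 6*(-1/79)) = -3*(45 - 6/79) = -3*3549/79 = -10647/79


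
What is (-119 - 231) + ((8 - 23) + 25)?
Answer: -340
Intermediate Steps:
(-119 - 231) + ((8 - 23) + 25) = -350 + (-15 + 25) = -350 + 10 = -340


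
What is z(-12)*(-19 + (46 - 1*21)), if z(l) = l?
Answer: -72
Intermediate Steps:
z(-12)*(-19 + (46 - 1*21)) = -12*(-19 + (46 - 1*21)) = -12*(-19 + (46 - 21)) = -12*(-19 + 25) = -12*6 = -72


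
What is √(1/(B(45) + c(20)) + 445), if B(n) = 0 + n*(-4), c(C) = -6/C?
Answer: 5*√57863679/1803 ≈ 21.095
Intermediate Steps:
B(n) = -4*n (B(n) = 0 - 4*n = -4*n)
√(1/(B(45) + c(20)) + 445) = √(1/(-4*45 - 6/20) + 445) = √(1/(-180 - 6*1/20) + 445) = √(1/(-180 - 3/10) + 445) = √(1/(-1803/10) + 445) = √(-10/1803 + 445) = √(802325/1803) = 5*√57863679/1803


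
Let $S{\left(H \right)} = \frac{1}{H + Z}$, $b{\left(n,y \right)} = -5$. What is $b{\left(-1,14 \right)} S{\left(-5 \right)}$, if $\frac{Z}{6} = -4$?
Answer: $\frac{5}{29} \approx 0.17241$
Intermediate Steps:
$Z = -24$ ($Z = 6 \left(-4\right) = -24$)
$S{\left(H \right)} = \frac{1}{-24 + H}$ ($S{\left(H \right)} = \frac{1}{H - 24} = \frac{1}{-24 + H}$)
$b{\left(-1,14 \right)} S{\left(-5 \right)} = - \frac{5}{-24 - 5} = - \frac{5}{-29} = \left(-5\right) \left(- \frac{1}{29}\right) = \frac{5}{29}$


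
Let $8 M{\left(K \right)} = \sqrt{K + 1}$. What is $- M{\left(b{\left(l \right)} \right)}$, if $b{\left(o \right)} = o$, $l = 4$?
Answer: $- \frac{\sqrt{5}}{8} \approx -0.27951$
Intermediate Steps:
$M{\left(K \right)} = \frac{\sqrt{1 + K}}{8}$ ($M{\left(K \right)} = \frac{\sqrt{K + 1}}{8} = \frac{\sqrt{1 + K}}{8}$)
$- M{\left(b{\left(l \right)} \right)} = - \frac{\sqrt{1 + 4}}{8} = - \frac{\sqrt{5}}{8}$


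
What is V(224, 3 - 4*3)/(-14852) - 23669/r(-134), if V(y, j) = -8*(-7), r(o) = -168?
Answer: 87880645/623784 ≈ 140.88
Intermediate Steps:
V(y, j) = 56
V(224, 3 - 4*3)/(-14852) - 23669/r(-134) = 56/(-14852) - 23669/(-168) = 56*(-1/14852) - 23669*(-1/168) = -14/3713 + 23669/168 = 87880645/623784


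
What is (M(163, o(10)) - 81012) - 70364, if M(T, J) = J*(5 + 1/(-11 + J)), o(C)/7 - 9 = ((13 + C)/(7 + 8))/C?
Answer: -36076328579/238830 ≈ -1.5105e+5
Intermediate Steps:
o(C) = 63 + 7*(13/15 + C/15)/C (o(C) = 63 + 7*(((13 + C)/(7 + 8))/C) = 63 + 7*(((13 + C)/15)/C) = 63 + 7*(((13 + C)*(1/15))/C) = 63 + 7*((13/15 + C/15)/C) = 63 + 7*(13/15 + C/15)/C)
(M(163, o(10)) - 81012) - 70364 = (((7/15)*(13 + 136*10)/10)*(-54 + 5*((7/15)*(13 + 136*10)/10))/(-11 + (7/15)*(13 + 136*10)/10) - 81012) - 70364 = (((7/15)*(⅒)*(13 + 1360))*(-54 + 5*((7/15)*(⅒)*(13 + 1360)))/(-11 + (7/15)*(⅒)*(13 + 1360)) - 81012) - 70364 = (((7/15)*(⅒)*1373)*(-54 + 5*((7/15)*(⅒)*1373))/(-11 + (7/15)*(⅒)*1373) - 81012) - 70364 = (9611*(-54 + 5*(9611/150))/(150*(-11 + 9611/150)) - 81012) - 70364 = (9611*(-54 + 9611/30)/(150*(7961/150)) - 81012) - 70364 = ((9611/150)*(150/7961)*(7991/30) - 81012) - 70364 = (76801501/238830 - 81012) - 70364 = -19271294459/238830 - 70364 = -36076328579/238830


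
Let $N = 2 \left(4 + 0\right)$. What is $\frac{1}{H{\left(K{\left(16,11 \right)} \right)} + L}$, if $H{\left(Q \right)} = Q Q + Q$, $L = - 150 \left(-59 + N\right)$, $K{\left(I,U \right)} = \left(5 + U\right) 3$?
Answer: $\frac{1}{10002} \approx 9.998 \cdot 10^{-5}$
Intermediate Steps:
$N = 8$ ($N = 2 \cdot 4 = 8$)
$K{\left(I,U \right)} = 15 + 3 U$
$L = 7650$ ($L = - 150 \left(-59 + 8\right) = \left(-150\right) \left(-51\right) = 7650$)
$H{\left(Q \right)} = Q + Q^{2}$ ($H{\left(Q \right)} = Q^{2} + Q = Q + Q^{2}$)
$\frac{1}{H{\left(K{\left(16,11 \right)} \right)} + L} = \frac{1}{\left(15 + 3 \cdot 11\right) \left(1 + \left(15 + 3 \cdot 11\right)\right) + 7650} = \frac{1}{\left(15 + 33\right) \left(1 + \left(15 + 33\right)\right) + 7650} = \frac{1}{48 \left(1 + 48\right) + 7650} = \frac{1}{48 \cdot 49 + 7650} = \frac{1}{2352 + 7650} = \frac{1}{10002}$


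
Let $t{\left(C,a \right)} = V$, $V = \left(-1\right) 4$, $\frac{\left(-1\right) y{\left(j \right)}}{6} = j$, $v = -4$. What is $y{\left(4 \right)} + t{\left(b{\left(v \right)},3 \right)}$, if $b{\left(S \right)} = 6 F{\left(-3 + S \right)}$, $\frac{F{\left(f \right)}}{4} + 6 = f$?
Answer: $-28$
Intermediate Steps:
$F{\left(f \right)} = -24 + 4 f$
$y{\left(j \right)} = - 6 j$
$V = -4$
$b{\left(S \right)} = -216 + 24 S$ ($b{\left(S \right)} = 6 \left(-24 + 4 \left(-3 + S\right)\right) = 6 \left(-24 + \left(-12 + 4 S\right)\right) = 6 \left(-36 + 4 S\right) = -216 + 24 S$)
$t{\left(C,a \right)} = -4$
$y{\left(4 \right)} + t{\left(b{\left(v \right)},3 \right)} = \left(-6\right) 4 - 4 = -24 - 4 = -28$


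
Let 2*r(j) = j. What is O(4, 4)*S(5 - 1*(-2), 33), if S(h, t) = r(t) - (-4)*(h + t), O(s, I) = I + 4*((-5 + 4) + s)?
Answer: 2824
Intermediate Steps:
r(j) = j/2
O(s, I) = -4 + I + 4*s (O(s, I) = I + 4*(-1 + s) = I + (-4 + 4*s) = -4 + I + 4*s)
S(h, t) = 4*h + 9*t/2 (S(h, t) = t/2 - (-4)*(h + t) = t/2 - (-4*h - 4*t) = t/2 + (4*h + 4*t) = 4*h + 9*t/2)
O(4, 4)*S(5 - 1*(-2), 33) = (-4 + 4 + 4*4)*(4*(5 - 1*(-2)) + (9/2)*33) = (-4 + 4 + 16)*(4*(5 + 2) + 297/2) = 16*(4*7 + 297/2) = 16*(28 + 297/2) = 16*(353/2) = 2824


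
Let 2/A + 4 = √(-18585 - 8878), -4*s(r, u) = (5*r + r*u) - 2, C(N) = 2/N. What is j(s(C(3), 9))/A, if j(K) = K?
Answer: 11/3 - 11*I*√27463/12 ≈ 3.6667 - 151.91*I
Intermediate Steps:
s(r, u) = ½ - 5*r/4 - r*u/4 (s(r, u) = -((5*r + r*u) - 2)/4 = -(-2 + 5*r + r*u)/4 = ½ - 5*r/4 - r*u/4)
A = 2/(-4 + I*√27463) (A = 2/(-4 + √(-18585 - 8878)) = 2/(-4 + √(-27463)) = 2/(-4 + I*√27463) ≈ -0.00029113 - 0.012062*I)
j(s(C(3), 9))/A = (½ - 5/(2*3) - ¼*2/3*9)/(-8/27479 - 2*I*√27463/27479) = (½ - 5/(2*3) - ¼*2*(⅓)*9)/(-8/27479 - 2*I*√27463/27479) = (½ - 5/4*⅔ - ¼*⅔*9)/(-8/27479 - 2*I*√27463/27479) = (½ - ⅚ - 3/2)/(-8/27479 - 2*I*√27463/27479) = -11/(6*(-8/27479 - 2*I*√27463/27479))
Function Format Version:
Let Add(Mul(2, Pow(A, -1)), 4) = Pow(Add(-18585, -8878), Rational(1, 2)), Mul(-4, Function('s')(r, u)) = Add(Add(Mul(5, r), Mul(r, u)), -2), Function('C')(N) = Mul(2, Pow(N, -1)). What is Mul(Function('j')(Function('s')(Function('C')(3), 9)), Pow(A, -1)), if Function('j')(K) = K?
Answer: Add(Rational(11, 3), Mul(Rational(-11, 12), I, Pow(27463, Rational(1, 2)))) ≈ Add(3.6667, Mul(-151.91, I))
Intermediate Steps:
Function('s')(r, u) = Add(Rational(1, 2), Mul(Rational(-5, 4), r), Mul(Rational(-1, 4), r, u)) (Function('s')(r, u) = Mul(Rational(-1, 4), Add(Add(Mul(5, r), Mul(r, u)), -2)) = Mul(Rational(-1, 4), Add(-2, Mul(5, r), Mul(r, u))) = Add(Rational(1, 2), Mul(Rational(-5, 4), r), Mul(Rational(-1, 4), r, u)))
A = Mul(2, Pow(Add(-4, Mul(I, Pow(27463, Rational(1, 2)))), -1)) (A = Mul(2, Pow(Add(-4, Pow(Add(-18585, -8878), Rational(1, 2))), -1)) = Mul(2, Pow(Add(-4, Pow(-27463, Rational(1, 2))), -1)) = Mul(2, Pow(Add(-4, Mul(I, Pow(27463, Rational(1, 2)))), -1)) ≈ Add(-0.00029113, Mul(-0.012062, I)))
Mul(Function('j')(Function('s')(Function('C')(3), 9)), Pow(A, -1)) = Mul(Add(Rational(1, 2), Mul(Rational(-5, 4), Mul(2, Pow(3, -1))), Mul(Rational(-1, 4), Mul(2, Pow(3, -1)), 9)), Pow(Add(Rational(-8, 27479), Mul(Rational(-2, 27479), I, Pow(27463, Rational(1, 2)))), -1)) = Mul(Add(Rational(1, 2), Mul(Rational(-5, 4), Mul(2, Rational(1, 3))), Mul(Rational(-1, 4), Mul(2, Rational(1, 3)), 9)), Pow(Add(Rational(-8, 27479), Mul(Rational(-2, 27479), I, Pow(27463, Rational(1, 2)))), -1)) = Mul(Add(Rational(1, 2), Mul(Rational(-5, 4), Rational(2, 3)), Mul(Rational(-1, 4), Rational(2, 3), 9)), Pow(Add(Rational(-8, 27479), Mul(Rational(-2, 27479), I, Pow(27463, Rational(1, 2)))), -1)) = Mul(Add(Rational(1, 2), Rational(-5, 6), Rational(-3, 2)), Pow(Add(Rational(-8, 27479), Mul(Rational(-2, 27479), I, Pow(27463, Rational(1, 2)))), -1)) = Mul(Rational(-11, 6), Pow(Add(Rational(-8, 27479), Mul(Rational(-2, 27479), I, Pow(27463, Rational(1, 2)))), -1))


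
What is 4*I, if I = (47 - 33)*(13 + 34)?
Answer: 2632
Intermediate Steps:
I = 658 (I = 14*47 = 658)
4*I = 4*658 = 2632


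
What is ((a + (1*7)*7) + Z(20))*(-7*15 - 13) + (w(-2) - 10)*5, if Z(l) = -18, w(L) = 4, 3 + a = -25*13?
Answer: 35016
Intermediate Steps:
a = -328 (a = -3 - 25*13 = -3 - 325 = -328)
((a + (1*7)*7) + Z(20))*(-7*15 - 13) + (w(-2) - 10)*5 = ((-328 + (1*7)*7) - 18)*(-7*15 - 13) + (4 - 10)*5 = ((-328 + 7*7) - 18)*(-105 - 13) - 6*5 = ((-328 + 49) - 18)*(-118) - 30 = (-279 - 18)*(-118) - 30 = -297*(-118) - 30 = 35046 - 30 = 35016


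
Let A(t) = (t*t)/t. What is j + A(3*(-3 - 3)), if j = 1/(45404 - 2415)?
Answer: -773801/42989 ≈ -18.000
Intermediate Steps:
A(t) = t (A(t) = t²/t = t)
j = 1/42989 ≈ 2.3262e-5
j + A(3*(-3 - 3)) = 1/42989 + 3*(-3 - 3) = 1/42989 + 3*(-6) = 1/42989 - 18 = -773801/42989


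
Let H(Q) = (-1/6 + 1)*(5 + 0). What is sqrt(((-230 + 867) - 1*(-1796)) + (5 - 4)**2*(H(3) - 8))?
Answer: 5*sqrt(3498)/6 ≈ 49.287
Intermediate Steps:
H(Q) = 25/6 (H(Q) = (-1*1/6 + 1)*5 = (-1/6 + 1)*5 = (5/6)*5 = 25/6)
sqrt(((-230 + 867) - 1*(-1796)) + (5 - 4)**2*(H(3) - 8)) = sqrt(((-230 + 867) - 1*(-1796)) + (5 - 4)**2*(25/6 - 8)) = sqrt((637 + 1796) + 1**2*(-23/6)) = sqrt(2433 + 1*(-23/6)) = sqrt(2433 - 23/6) = sqrt(14575/6) = 5*sqrt(3498)/6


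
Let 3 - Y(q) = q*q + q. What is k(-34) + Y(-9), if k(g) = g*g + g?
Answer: 1053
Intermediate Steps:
Y(q) = 3 - q - q² (Y(q) = 3 - (q*q + q) = 3 - (q² + q) = 3 - (q + q²) = 3 + (-q - q²) = 3 - q - q²)
k(g) = g + g² (k(g) = g² + g = g + g²)
k(-34) + Y(-9) = -34*(1 - 34) + (3 - 1*(-9) - 1*(-9)²) = -34*(-33) + (3 + 9 - 1*81) = 1122 + (3 + 9 - 81) = 1122 - 69 = 1053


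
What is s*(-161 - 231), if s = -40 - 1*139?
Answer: 70168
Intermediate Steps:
s = -179 (s = -40 - 139 = -179)
s*(-161 - 231) = -179*(-161 - 231) = -179*(-392) = 70168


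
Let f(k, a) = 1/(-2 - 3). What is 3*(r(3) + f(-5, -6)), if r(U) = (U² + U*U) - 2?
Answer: 237/5 ≈ 47.400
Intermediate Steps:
f(k, a) = -⅕ (f(k, a) = 1/(-5) = -⅕)
r(U) = -2 + 2*U² (r(U) = (U² + U²) - 2 = 2*U² - 2 = -2 + 2*U²)
3*(r(3) + f(-5, -6)) = 3*((-2 + 2*3²) - ⅕) = 3*((-2 + 2*9) - ⅕) = 3*((-2 + 18) - ⅕) = 3*(16 - ⅕) = 3*(79/5) = 237/5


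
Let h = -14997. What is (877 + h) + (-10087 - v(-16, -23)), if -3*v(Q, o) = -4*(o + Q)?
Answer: -24155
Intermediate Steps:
v(Q, o) = 4*Q/3 + 4*o/3 (v(Q, o) = -(-4)*(o + Q)/3 = -(-4)*(Q + o)/3 = -(-4*Q - 4*o)/3 = 4*Q/3 + 4*o/3)
(877 + h) + (-10087 - v(-16, -23)) = (877 - 14997) + (-10087 - ((4/3)*(-16) + (4/3)*(-23))) = -14120 + (-10087 - (-64/3 - 92/3)) = -14120 + (-10087 - 1*(-52)) = -14120 + (-10087 + 52) = -14120 - 10035 = -24155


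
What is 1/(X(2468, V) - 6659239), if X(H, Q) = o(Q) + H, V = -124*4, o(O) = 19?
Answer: -1/6656752 ≈ -1.5022e-7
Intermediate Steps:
V = -496 (V = -1*496 = -496)
X(H, Q) = 19 + H
1/(X(2468, V) - 6659239) = 1/((19 + 2468) - 6659239) = 1/(2487 - 6659239) = 1/(-6656752) = -1/6656752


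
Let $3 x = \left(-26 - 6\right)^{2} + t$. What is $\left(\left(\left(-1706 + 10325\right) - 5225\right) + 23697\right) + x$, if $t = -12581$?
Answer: $\frac{69716}{3} \approx 23239.0$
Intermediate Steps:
$x = - \frac{11557}{3}$ ($x = \frac{\left(-26 - 6\right)^{2} - 12581}{3} = \frac{\left(-32\right)^{2} - 12581}{3} = \frac{1024 - 12581}{3} = \frac{1}{3} \left(-11557\right) = - \frac{11557}{3} \approx -3852.3$)
$\left(\left(\left(-1706 + 10325\right) - 5225\right) + 23697\right) + x = \left(\left(\left(-1706 + 10325\right) - 5225\right) + 23697\right) - \frac{11557}{3} = \left(\left(8619 - 5225\right) + 23697\right) - \frac{11557}{3} = \left(3394 + 23697\right) - \frac{11557}{3} = 27091 - \frac{11557}{3} = \frac{69716}{3}$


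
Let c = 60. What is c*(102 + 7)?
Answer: 6540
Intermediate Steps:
c*(102 + 7) = 60*(102 + 7) = 60*109 = 6540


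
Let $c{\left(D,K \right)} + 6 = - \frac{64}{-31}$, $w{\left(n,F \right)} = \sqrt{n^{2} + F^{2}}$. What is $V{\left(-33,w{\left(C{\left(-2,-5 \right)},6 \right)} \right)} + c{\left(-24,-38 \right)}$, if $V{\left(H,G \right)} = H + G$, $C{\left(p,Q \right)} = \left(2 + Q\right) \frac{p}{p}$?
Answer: $- \frac{1145}{31} + 3 \sqrt{5} \approx -30.227$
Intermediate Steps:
$C{\left(p,Q \right)} = 2 + Q$ ($C{\left(p,Q \right)} = \left(2 + Q\right) 1 = 2 + Q$)
$w{\left(n,F \right)} = \sqrt{F^{2} + n^{2}}$
$c{\left(D,K \right)} = - \frac{122}{31}$ ($c{\left(D,K \right)} = -6 - \frac{64}{-31} = -6 - - \frac{64}{31} = -6 + \frac{64}{31} = - \frac{122}{31}$)
$V{\left(H,G \right)} = G + H$
$V{\left(-33,w{\left(C{\left(-2,-5 \right)},6 \right)} \right)} + c{\left(-24,-38 \right)} = \left(\sqrt{6^{2} + \left(2 - 5\right)^{2}} - 33\right) - \frac{122}{31} = \left(\sqrt{36 + \left(-3\right)^{2}} - 33\right) - \frac{122}{31} = \left(\sqrt{36 + 9} - 33\right) - \frac{122}{31} = \left(\sqrt{45} - 33\right) - \frac{122}{31} = \left(3 \sqrt{5} - 33\right) - \frac{122}{31} = \left(-33 + 3 \sqrt{5}\right) - \frac{122}{31} = - \frac{1145}{31} + 3 \sqrt{5}$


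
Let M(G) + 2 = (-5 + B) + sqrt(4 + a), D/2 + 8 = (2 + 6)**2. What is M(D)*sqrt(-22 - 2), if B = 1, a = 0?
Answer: -8*I*sqrt(6) ≈ -19.596*I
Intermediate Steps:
D = 112 (D = -16 + 2*(2 + 6)**2 = -16 + 2*8**2 = -16 + 2*64 = -16 + 128 = 112)
M(G) = -4 (M(G) = -2 + ((-5 + 1) + sqrt(4 + 0)) = -2 + (-4 + sqrt(4)) = -2 + (-4 + 2) = -2 - 2 = -4)
M(D)*sqrt(-22 - 2) = -4*sqrt(-22 - 2) = -8*I*sqrt(6)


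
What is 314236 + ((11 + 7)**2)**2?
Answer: 419212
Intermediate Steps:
314236 + ((11 + 7)**2)**2 = 314236 + (18**2)**2 = 314236 + 324**2 = 314236 + 104976 = 419212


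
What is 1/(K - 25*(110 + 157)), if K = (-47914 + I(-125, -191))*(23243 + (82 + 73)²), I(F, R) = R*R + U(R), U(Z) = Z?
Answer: -1/549449907 ≈ -1.8200e-9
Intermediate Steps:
I(F, R) = R + R² (I(F, R) = R*R + R = R² + R = R + R²)
K = -549443232 (K = (-47914 - 191*(1 - 191))*(23243 + (82 + 73)²) = (-47914 - 191*(-190))*(23243 + 155²) = (-47914 + 36290)*(23243 + 24025) = -11624*47268 = -549443232)
1/(K - 25*(110 + 157)) = 1/(-549443232 - 25*(110 + 157)) = 1/(-549443232 - 25*267) = 1/(-549443232 - 6675) = 1/(-549449907) = -1/549449907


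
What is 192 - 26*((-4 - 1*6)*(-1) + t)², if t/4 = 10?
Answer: -64808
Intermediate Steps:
t = 40 (t = 4*10 = 40)
192 - 26*((-4 - 1*6)*(-1) + t)² = 192 - 26*((-4 - 1*6)*(-1) + 40)² = 192 - 26*((-4 - 6)*(-1) + 40)² = 192 - 26*(-10*(-1) + 40)² = 192 - 26*(10 + 40)² = 192 - 26*50² = 192 - 26*2500 = 192 - 65000 = -64808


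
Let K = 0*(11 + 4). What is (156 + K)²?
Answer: 24336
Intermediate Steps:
K = 0 (K = 0*15 = 0)
(156 + K)² = (156 + 0)² = 156² = 24336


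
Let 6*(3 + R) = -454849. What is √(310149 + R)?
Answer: √8436162/6 ≈ 484.08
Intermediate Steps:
R = -454867/6 (R = -3 + (⅙)*(-454849) = -3 - 454849/6 = -454867/6 ≈ -75811.)
√(310149 + R) = √(310149 - 454867/6) = √(1406027/6) = √8436162/6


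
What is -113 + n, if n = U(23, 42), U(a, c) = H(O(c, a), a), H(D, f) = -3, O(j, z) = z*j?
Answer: -116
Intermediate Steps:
O(j, z) = j*z
U(a, c) = -3
n = -3
-113 + n = -113 - 3 = -116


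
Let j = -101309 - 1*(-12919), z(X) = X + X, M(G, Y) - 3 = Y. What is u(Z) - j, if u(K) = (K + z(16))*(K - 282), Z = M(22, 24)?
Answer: 73345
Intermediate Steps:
M(G, Y) = 3 + Y
Z = 27 (Z = 3 + 24 = 27)
z(X) = 2*X
j = -88390 (j = -101309 + 12919 = -88390)
u(K) = (-282 + K)*(32 + K) (u(K) = (K + 2*16)*(K - 282) = (K + 32)*(-282 + K) = (32 + K)*(-282 + K) = (-282 + K)*(32 + K))
u(Z) - j = (-9024 + 27² - 250*27) - 1*(-88390) = (-9024 + 729 - 6750) + 88390 = -15045 + 88390 = 73345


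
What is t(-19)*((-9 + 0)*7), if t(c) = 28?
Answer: -1764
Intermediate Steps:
t(-19)*((-9 + 0)*7) = 28*((-9 + 0)*7) = 28*(-9*7) = 28*(-63) = -1764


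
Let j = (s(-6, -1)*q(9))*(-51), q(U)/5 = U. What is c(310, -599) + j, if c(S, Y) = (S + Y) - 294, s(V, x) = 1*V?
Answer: 13187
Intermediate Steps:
q(U) = 5*U
s(V, x) = V
c(S, Y) = -294 + S + Y
j = 13770 (j = -30*9*(-51) = -6*45*(-51) = -270*(-51) = 13770)
c(310, -599) + j = (-294 + 310 - 599) + 13770 = -583 + 13770 = 13187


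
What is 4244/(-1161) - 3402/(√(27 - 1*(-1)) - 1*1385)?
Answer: -296718122/247447413 + 756*√7/213133 ≈ -1.1897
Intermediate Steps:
4244/(-1161) - 3402/(√(27 - 1*(-1)) - 1*1385) = 4244*(-1/1161) - 3402/(√(27 + 1) - 1385) = -4244/1161 - 3402/(√28 - 1385) = -4244/1161 - 3402/(2*√7 - 1385) = -4244/1161 - 3402/(-1385 + 2*√7)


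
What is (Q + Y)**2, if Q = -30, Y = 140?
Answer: 12100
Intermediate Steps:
(Q + Y)**2 = (-30 + 140)**2 = 110**2 = 12100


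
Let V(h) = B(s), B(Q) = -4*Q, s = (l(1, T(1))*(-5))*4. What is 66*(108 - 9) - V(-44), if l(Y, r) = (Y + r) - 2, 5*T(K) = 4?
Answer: 6550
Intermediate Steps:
T(K) = ⅘ (T(K) = (⅕)*4 = ⅘)
l(Y, r) = -2 + Y + r
s = 4 (s = ((-2 + 1 + ⅘)*(-5))*4 = -⅕*(-5)*4 = 1*4 = 4)
V(h) = -16 (V(h) = -4*4 = -16)
66*(108 - 9) - V(-44) = 66*(108 - 9) - 1*(-16) = 66*99 + 16 = 6534 + 16 = 6550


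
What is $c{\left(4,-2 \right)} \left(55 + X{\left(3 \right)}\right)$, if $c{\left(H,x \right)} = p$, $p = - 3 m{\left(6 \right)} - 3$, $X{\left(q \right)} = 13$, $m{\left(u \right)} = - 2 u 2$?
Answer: $4692$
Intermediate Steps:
$m{\left(u \right)} = - 4 u$
$p = 69$ ($p = - 3 \left(\left(-4\right) 6\right) - 3 = \left(-3\right) \left(-24\right) - 3 = 72 - 3 = 69$)
$c{\left(H,x \right)} = 69$
$c{\left(4,-2 \right)} \left(55 + X{\left(3 \right)}\right) = 69 \left(55 + 13\right) = 69 \cdot 68 = 4692$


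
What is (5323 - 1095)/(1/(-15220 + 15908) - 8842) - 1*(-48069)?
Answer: 292414998491/6083295 ≈ 48069.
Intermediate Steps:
(5323 - 1095)/(1/(-15220 + 15908) - 8842) - 1*(-48069) = 4228/(1/688 - 8842) + 48069 = 4228/(-6083295/688) + 48069 = 4228*(-688/6083295) + 48069 = -2908864/6083295 + 48069 = 292414998491/6083295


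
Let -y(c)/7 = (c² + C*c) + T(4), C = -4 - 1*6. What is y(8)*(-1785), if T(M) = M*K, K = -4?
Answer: -399840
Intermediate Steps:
T(M) = -4*M (T(M) = M*(-4) = -4*M)
C = -10 (C = -4 - 6 = -10)
y(c) = 112 - 7*c² + 70*c (y(c) = -7*((c² - 10*c) - 4*4) = -7*((c² - 10*c) - 16) = -7*(-16 + c² - 10*c) = 112 - 7*c² + 70*c)
y(8)*(-1785) = (112 - 7*8² + 70*8)*(-1785) = (112 - 7*64 + 560)*(-1785) = (112 - 448 + 560)*(-1785) = 224*(-1785) = -399840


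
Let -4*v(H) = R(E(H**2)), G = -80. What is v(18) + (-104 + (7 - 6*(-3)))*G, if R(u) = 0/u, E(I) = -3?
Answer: 6320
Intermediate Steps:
R(u) = 0
v(H) = 0 (v(H) = -1/4*0 = 0)
v(18) + (-104 + (7 - 6*(-3)))*G = 0 + (-104 + (7 - 6*(-3)))*(-80) = 0 + (-104 + (7 + 18))*(-80) = 0 + (-104 + 25)*(-80) = 0 - 79*(-80) = 0 + 6320 = 6320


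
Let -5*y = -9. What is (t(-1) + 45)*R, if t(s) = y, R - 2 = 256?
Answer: 60372/5 ≈ 12074.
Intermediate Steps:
y = 9/5 (y = -⅕*(-9) = 9/5 ≈ 1.8000)
R = 258 (R = 2 + 256 = 258)
t(s) = 9/5
(t(-1) + 45)*R = (9/5 + 45)*258 = (234/5)*258 = 60372/5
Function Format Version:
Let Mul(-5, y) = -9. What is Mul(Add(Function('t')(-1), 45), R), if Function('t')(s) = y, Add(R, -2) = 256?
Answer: Rational(60372, 5) ≈ 12074.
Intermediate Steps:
y = Rational(9, 5) (y = Mul(Rational(-1, 5), -9) = Rational(9, 5) ≈ 1.8000)
R = 258 (R = Add(2, 256) = 258)
Function('t')(s) = Rational(9, 5)
Mul(Add(Function('t')(-1), 45), R) = Mul(Add(Rational(9, 5), 45), 258) = Mul(Rational(234, 5), 258) = Rational(60372, 5)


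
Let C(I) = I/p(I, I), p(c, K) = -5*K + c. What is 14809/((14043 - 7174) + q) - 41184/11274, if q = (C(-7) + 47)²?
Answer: -549190496/272216367 ≈ -2.0175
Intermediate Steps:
p(c, K) = c - 5*K
C(I) = -¼ (C(I) = I/(I - 5*I) = I/((-4*I)) = I*(-1/(4*I)) = -¼)
q = 34969/16 (q = (-¼ + 47)² = (187/4)² = 34969/16 ≈ 2185.6)
14809/((14043 - 7174) + q) - 41184/11274 = 14809/((14043 - 7174) + 34969/16) - 41184/11274 = 14809/(6869 + 34969/16) - 41184*1/11274 = 14809/(144873/16) - 6864/1879 = 14809*(16/144873) - 6864/1879 = 236944/144873 - 6864/1879 = -549190496/272216367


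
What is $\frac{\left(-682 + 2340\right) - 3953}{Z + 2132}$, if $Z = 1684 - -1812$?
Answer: $- \frac{765}{1876} \approx -0.40778$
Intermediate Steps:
$Z = 3496$ ($Z = 1684 + 1812 = 3496$)
$\frac{\left(-682 + 2340\right) - 3953}{Z + 2132} = \frac{\left(-682 + 2340\right) - 3953}{3496 + 2132} = \frac{1658 - 3953}{5628} = \left(-2295\right) \frac{1}{5628} = - \frac{765}{1876}$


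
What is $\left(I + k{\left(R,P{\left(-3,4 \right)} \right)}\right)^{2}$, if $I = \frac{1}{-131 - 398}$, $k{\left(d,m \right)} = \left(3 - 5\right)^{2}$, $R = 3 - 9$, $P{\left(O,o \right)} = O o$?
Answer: $\frac{4473225}{279841} \approx 15.985$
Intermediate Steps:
$R = -6$ ($R = 3 - 9 = -6$)
$k{\left(d,m \right)} = 4$ ($k{\left(d,m \right)} = \left(-2\right)^{2} = 4$)
$I = - \frac{1}{529}$ ($I = \frac{1}{-529} = - \frac{1}{529} \approx -0.0018904$)
$\left(I + k{\left(R,P{\left(-3,4 \right)} \right)}\right)^{2} = \left(- \frac{1}{529} + 4\right)^{2} = \left(\frac{2115}{529}\right)^{2} = \frac{4473225}{279841}$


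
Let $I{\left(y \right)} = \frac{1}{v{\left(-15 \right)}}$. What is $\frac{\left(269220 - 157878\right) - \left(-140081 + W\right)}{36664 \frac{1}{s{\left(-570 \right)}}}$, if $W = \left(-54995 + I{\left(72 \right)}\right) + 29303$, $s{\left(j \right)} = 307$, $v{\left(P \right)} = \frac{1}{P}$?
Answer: $\frac{42539455}{18332} \approx 2320.5$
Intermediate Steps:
$I{\left(y \right)} = -15$ ($I{\left(y \right)} = \frac{1}{\frac{1}{-15}} = \frac{1}{- \frac{1}{15}} = -15$)
$W = -25707$ ($W = \left(-54995 - 15\right) + 29303 = -55010 + 29303 = -25707$)
$\frac{\left(269220 - 157878\right) - \left(-140081 + W\right)}{36664 \frac{1}{s{\left(-570 \right)}}} = \frac{\left(269220 - 157878\right) + \left(140081 - -25707\right)}{36664 \cdot \frac{1}{307}} = \frac{111342 + \left(140081 + 25707\right)}{36664 \cdot \frac{1}{307}} = \frac{111342 + 165788}{\frac{36664}{307}} = 277130 \cdot \frac{307}{36664} = \frac{42539455}{18332}$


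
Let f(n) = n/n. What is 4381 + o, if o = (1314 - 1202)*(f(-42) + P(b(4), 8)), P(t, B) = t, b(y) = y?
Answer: 4941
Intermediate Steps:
f(n) = 1
o = 560 (o = (1314 - 1202)*(1 + 4) = 112*5 = 560)
4381 + o = 4381 + 560 = 4941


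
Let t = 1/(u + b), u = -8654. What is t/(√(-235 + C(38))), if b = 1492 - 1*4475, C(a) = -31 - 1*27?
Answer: I*√293/3409641 ≈ 5.0203e-6*I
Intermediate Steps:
C(a) = -58 (C(a) = -31 - 27 = -58)
b = -2983 (b = 1492 - 4475 = -2983)
t = -1/11637 (t = 1/(-8654 - 2983) = 1/(-11637) = -1/11637 ≈ -8.5933e-5)
t/(√(-235 + C(38))) = -1/(11637*√(-235 - 58)) = -(-I*√293/293)/11637 = -(-1)*I*√293/3409641 = I*√293/3409641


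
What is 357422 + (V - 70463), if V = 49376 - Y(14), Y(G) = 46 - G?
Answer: 336303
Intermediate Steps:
V = 49344 (V = 49376 - (46 - 1*14) = 49376 - (46 - 14) = 49376 - 1*32 = 49376 - 32 = 49344)
357422 + (V - 70463) = 357422 + (49344 - 70463) = 357422 - 21119 = 336303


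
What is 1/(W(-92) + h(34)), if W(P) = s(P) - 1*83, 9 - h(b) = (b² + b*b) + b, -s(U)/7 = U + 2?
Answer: -1/1790 ≈ -0.00055866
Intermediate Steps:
s(U) = -14 - 7*U (s(U) = -7*(U + 2) = -7*(2 + U) = -14 - 7*U)
h(b) = 9 - b - 2*b² (h(b) = 9 - ((b² + b*b) + b) = 9 - ((b² + b²) + b) = 9 - (2*b² + b) = 9 - (b + 2*b²) = 9 + (-b - 2*b²) = 9 - b - 2*b²)
W(P) = -97 - 7*P (W(P) = (-14 - 7*P) - 1*83 = (-14 - 7*P) - 83 = -97 - 7*P)
1/(W(-92) + h(34)) = 1/((-97 - 7*(-92)) + (9 - 1*34 - 2*34²)) = 1/((-97 + 644) + (9 - 34 - 2*1156)) = 1/(547 + (9 - 34 - 2312)) = 1/(547 - 2337) = 1/(-1790) = -1/1790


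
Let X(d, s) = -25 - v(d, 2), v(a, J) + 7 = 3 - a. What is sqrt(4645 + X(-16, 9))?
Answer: 48*sqrt(2) ≈ 67.882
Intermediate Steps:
v(a, J) = -4 - a (v(a, J) = -7 + (3 - a) = -4 - a)
X(d, s) = -21 + d (X(d, s) = -25 - (-4 - d) = -25 + (4 + d) = -21 + d)
sqrt(4645 + X(-16, 9)) = sqrt(4645 + (-21 - 16)) = sqrt(4645 - 37) = sqrt(4608) = 48*sqrt(2)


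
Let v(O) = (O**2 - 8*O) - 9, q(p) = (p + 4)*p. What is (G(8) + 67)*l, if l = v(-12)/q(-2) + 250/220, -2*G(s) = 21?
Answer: -281483/88 ≈ -3198.7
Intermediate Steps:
q(p) = p*(4 + p) (q(p) = (4 + p)*p = p*(4 + p))
G(s) = -21/2 (G(s) = -1/2*21 = -21/2)
v(O) = -9 + O**2 - 8*O
l = -2491/44 (l = (-9 + (-12)**2 - 8*(-12))/((-2*(4 - 2))) + 250/220 = (-9 + 144 + 96)/((-2*2)) + 250*(1/220) = 231/(-4) + 25/22 = 231*(-1/4) + 25/22 = -231/4 + 25/22 = -2491/44 ≈ -56.614)
(G(8) + 67)*l = (-21/2 + 67)*(-2491/44) = (113/2)*(-2491/44) = -281483/88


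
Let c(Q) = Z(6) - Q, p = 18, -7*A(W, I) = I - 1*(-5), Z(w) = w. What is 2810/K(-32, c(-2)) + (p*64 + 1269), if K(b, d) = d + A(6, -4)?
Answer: 30565/11 ≈ 2778.6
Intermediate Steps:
A(W, I) = -5/7 - I/7 (A(W, I) = -(I - 1*(-5))/7 = -(I + 5)/7 = -(5 + I)/7 = -5/7 - I/7)
c(Q) = 6 - Q
K(b, d) = -⅐ + d (K(b, d) = d + (-5/7 - ⅐*(-4)) = d + (-5/7 + 4/7) = d - ⅐ = -⅐ + d)
2810/K(-32, c(-2)) + (p*64 + 1269) = 2810/(-⅐ + (6 - 1*(-2))) + (18*64 + 1269) = 2810/(-⅐ + (6 + 2)) + (1152 + 1269) = 2810/(-⅐ + 8) + 2421 = 2810/(55/7) + 2421 = 2810*(7/55) + 2421 = 3934/11 + 2421 = 30565/11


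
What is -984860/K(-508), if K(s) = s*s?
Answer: -246215/64516 ≈ -3.8163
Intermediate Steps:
K(s) = s²
-984860/K(-508) = -984860/((-508)²) = -984860/258064 = -984860*1/258064 = -246215/64516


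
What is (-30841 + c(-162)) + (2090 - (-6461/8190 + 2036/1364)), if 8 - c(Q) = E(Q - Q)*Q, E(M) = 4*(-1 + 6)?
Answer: -782708669/30690 ≈ -25504.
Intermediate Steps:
E(M) = 20 (E(M) = 4*5 = 20)
c(Q) = 8 - 20*Q
(-30841 + c(-162)) + (2090 - (-6461/8190 + 2036/1364)) = (-30841 + (8 - 20*(-162))) + (2090 - (-6461/8190 + 2036/1364)) = (-30841 + (8 + 3240)) + (2090 - (-6461*1/8190 + 2036*(1/1364))) = (-30841 + 3248) + (2090 - (-71/90 + 509/341)) = -27593 + (2090 - 1*21599/30690) = -27593 + (2090 - 21599/30690) = -27593 + 64120501/30690 = -782708669/30690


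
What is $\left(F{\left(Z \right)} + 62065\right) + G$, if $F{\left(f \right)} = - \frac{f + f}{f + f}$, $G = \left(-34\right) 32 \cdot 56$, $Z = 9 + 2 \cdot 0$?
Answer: $1136$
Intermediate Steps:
$Z = 9$ ($Z = 9 + 0 = 9$)
$G = -60928$ ($G = \left(-1088\right) 56 = -60928$)
$F{\left(f \right)} = -1$ ($F{\left(f \right)} = - \frac{2 f}{2 f} = - 2 f \frac{1}{2 f} = \left(-1\right) 1 = -1$)
$\left(F{\left(Z \right)} + 62065\right) + G = \left(-1 + 62065\right) - 60928 = 62064 - 60928 = 1136$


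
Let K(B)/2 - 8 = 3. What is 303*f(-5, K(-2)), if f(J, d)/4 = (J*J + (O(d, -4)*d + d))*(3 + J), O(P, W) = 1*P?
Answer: -1287144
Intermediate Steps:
O(P, W) = P
K(B) = 22 (K(B) = 16 + 2*3 = 16 + 6 = 22)
f(J, d) = 4*(3 + J)*(d + J² + d²) (f(J, d) = 4*((J*J + (d*d + d))*(3 + J)) = 4*((J² + (d² + d))*(3 + J)) = 4*((J² + (d + d²))*(3 + J)) = 4*((d + J² + d²)*(3 + J)) = 4*((3 + J)*(d + J² + d²)) = 4*(3 + J)*(d + J² + d²))
303*f(-5, K(-2)) = 303*(4*(-5)³ + 12*22 + 12*(-5)² + 12*22² + 4*(-5)*22 + 4*(-5)*22²) = 303*(4*(-125) + 264 + 12*25 + 12*484 - 440 + 4*(-5)*484) = 303*(-500 + 264 + 300 + 5808 - 440 - 9680) = 303*(-4248) = -1287144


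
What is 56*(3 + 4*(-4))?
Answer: -728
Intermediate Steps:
56*(3 + 4*(-4)) = 56*(3 - 16) = 56*(-13) = -728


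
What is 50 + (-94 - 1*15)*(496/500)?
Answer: -7266/125 ≈ -58.128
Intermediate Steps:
50 + (-94 - 1*15)*(496/500) = 50 + (-94 - 15)*(496*(1/500)) = 50 - 109*124/125 = 50 - 13516/125 = -7266/125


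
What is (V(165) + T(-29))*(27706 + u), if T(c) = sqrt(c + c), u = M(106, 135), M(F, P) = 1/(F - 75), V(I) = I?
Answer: 141716355/31 + 858887*I*sqrt(58)/31 ≈ 4.5715e+6 + 2.11e+5*I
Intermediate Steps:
M(F, P) = 1/(-75 + F)
u = 1/31 (u = 1/(-75 + 106) = 1/31 ≈ 0.032258)
T(c) = sqrt(2)*sqrt(c) (T(c) = sqrt(2*c) = sqrt(2)*sqrt(c))
(V(165) + T(-29))*(27706 + u) = (165 + sqrt(2)*sqrt(-29))*(27706 + 1/31) = (165 + sqrt(2)*(I*sqrt(29)))*(858887/31) = (165 + I*sqrt(58))*(858887/31) = 141716355/31 + 858887*I*sqrt(58)/31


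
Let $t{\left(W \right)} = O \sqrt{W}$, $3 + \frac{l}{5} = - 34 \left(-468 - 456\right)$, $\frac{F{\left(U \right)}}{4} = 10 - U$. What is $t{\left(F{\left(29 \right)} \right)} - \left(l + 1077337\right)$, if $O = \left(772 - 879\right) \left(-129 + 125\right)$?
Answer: $-1234402 + 856 i \sqrt{19} \approx -1.2344 \cdot 10^{6} + 3731.2 i$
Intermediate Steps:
$F{\left(U \right)} = 40 - 4 U$ ($F{\left(U \right)} = 4 \left(10 - U\right) = 40 - 4 U$)
$l = 157065$ ($l = -15 + 5 \left(- 34 \left(-468 - 456\right)\right) = -15 + 5 \left(\left(-34\right) \left(-924\right)\right) = -15 + 5 \cdot 31416 = -15 + 157080 = 157065$)
$O = 428$ ($O = \left(-107\right) \left(-4\right) = 428$)
$t{\left(W \right)} = 428 \sqrt{W}$
$t{\left(F{\left(29 \right)} \right)} - \left(l + 1077337\right) = 428 \sqrt{40 - 116} - \left(157065 + 1077337\right) = 428 \sqrt{40 - 116} - 1234402 = 428 \sqrt{-76} - 1234402 = 428 \cdot 2 i \sqrt{19} - 1234402 = 856 i \sqrt{19} - 1234402 = -1234402 + 856 i \sqrt{19}$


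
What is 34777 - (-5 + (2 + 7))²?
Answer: 34761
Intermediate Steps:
34777 - (-5 + (2 + 7))² = 34777 - (-5 + 9)² = 34777 - 1*4² = 34777 - 1*16 = 34777 - 16 = 34761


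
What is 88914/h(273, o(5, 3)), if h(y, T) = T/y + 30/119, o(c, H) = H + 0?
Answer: 137549958/407 ≈ 3.3796e+5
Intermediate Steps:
o(c, H) = H
h(y, T) = 30/119 + T/y (h(y, T) = T/y + 30*(1/119) = T/y + 30/119 = 30/119 + T/y)
88914/h(273, o(5, 3)) = 88914/(30/119 + 3/273) = 88914/(30/119 + 3*(1/273)) = 88914/(30/119 + 1/91) = 88914/(407/1547) = 88914*(1547/407) = 137549958/407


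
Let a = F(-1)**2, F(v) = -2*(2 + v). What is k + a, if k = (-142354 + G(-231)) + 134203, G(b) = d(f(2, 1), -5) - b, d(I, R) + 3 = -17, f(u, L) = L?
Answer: -7936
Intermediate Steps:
d(I, R) = -20 (d(I, R) = -3 - 17 = -20)
F(v) = -4 - 2*v
G(b) = -20 - b
k = -7940 (k = (-142354 + (-20 - 1*(-231))) + 134203 = (-142354 + (-20 + 231)) + 134203 = (-142354 + 211) + 134203 = -142143 + 134203 = -7940)
a = 4 (a = (-4 - 2*(-1))**2 = (-4 + 2)**2 = (-2)**2 = 4)
k + a = -7940 + 4 = -7936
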